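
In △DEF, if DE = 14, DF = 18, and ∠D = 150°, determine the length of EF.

When two sides and the included angle are known, the law of cosines gives the third side.
c^2 = a^2 + b^2 - 2ab cos(C) generalizes the Pythagorean theorem to non-right triangles.
Here: EF^2 = 196 + 324 - 504*(-sqrt(3)/2) = 252*sqrt(3) + 520
EF = 2*sqrt(63*sqrt(3) + 130)

2*sqrt(63*sqrt(3) + 130)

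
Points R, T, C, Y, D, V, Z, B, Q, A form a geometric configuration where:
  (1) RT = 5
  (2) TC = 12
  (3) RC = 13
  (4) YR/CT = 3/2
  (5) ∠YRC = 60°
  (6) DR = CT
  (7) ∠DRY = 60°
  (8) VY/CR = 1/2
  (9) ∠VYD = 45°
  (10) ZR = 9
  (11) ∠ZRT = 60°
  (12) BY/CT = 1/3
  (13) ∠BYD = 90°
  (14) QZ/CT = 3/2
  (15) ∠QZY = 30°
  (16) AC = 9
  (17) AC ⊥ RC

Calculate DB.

From the given relations: DR = CT = 12; YR = 3/2·CT = 3/2·12 = 18; BY = 1/3·CT = 1/3·12 = 4.
Step 1: By the law of cosines on triangle DRY: DY² = 12² + 18² − 2·12·18·cos(60°) = 252, so DY = 6·√7.
Step 2: By the law of cosines on triangle DYB: DB² = (6·√7)² + 4² − 2·6·√7·4·cos(90°) = 268, so DB = 2·√67.

Therefore, the length of DB = 2·√67.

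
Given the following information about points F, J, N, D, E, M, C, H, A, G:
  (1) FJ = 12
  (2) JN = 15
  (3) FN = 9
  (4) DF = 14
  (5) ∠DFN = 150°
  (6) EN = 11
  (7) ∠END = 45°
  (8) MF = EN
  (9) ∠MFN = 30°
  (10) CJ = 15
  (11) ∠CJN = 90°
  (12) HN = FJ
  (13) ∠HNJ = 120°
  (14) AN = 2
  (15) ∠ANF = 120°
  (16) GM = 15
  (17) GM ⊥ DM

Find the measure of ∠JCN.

Step 1: By the law of cosines on triangle CJN: CN² = 15² + 15² − 2·15·15·cos(90°) = 450, so CN = 15·√2.
Step 2: By the inverse law of cosines on triangle JCN: cos(∠JCN) = (15² + (15·√2)² − 15²) / (2·15·15·√2) = 450/636.4 = 0.7071, so ∠JCN = 45°.

Therefore, the measure of angle ∠JCN = 45°.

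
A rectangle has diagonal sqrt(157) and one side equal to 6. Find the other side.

b = sqrt(d^2 - a^2) = sqrt(157 - 36) = sqrt(121) = 11

11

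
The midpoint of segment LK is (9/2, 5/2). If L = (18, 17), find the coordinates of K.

Using the midpoint formula: M = ((x1 + x2)/2, (y1 + y2)/2)
We know M = (9/2, 5/2) and L = (18, 17)
For x: 9/2 = (18 + x2)/2, so x2 = 2*9/2 - 18 = -9
For y: 5/2 = (17 + y2)/2, so y2 = 2*5/2 - 17 = -12
K = (-9, -12)

(-9, -12)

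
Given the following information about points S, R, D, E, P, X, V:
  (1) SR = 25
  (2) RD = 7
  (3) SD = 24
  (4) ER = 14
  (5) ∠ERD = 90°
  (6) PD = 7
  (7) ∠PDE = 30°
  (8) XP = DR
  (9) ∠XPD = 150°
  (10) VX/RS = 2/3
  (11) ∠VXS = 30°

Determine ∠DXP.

From the given relations: XP = DR = 7.
Step 1: By the law of cosines on triangle XPD: XD² = 7² + 7² − 2·7·7·cos(150°) = 182.87, so XD ≈ 13.52.
Step 2: By the inverse law of cosines on triangle DXP: cos(∠DXP) = (13.52² + 7² − 7²) / (2·13.52·7) = 182.87/189.32 = 0.9659, so ∠DXP = 15°.

Therefore, the measure of angle ∠DXP = 15°.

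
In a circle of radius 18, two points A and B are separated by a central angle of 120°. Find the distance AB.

Chord length = 2r sin(θ/2)
= 2 × 18 × sin(120°/2)
= 2 × 18 × sin(60°)
= 18*sqrt(3)

18*sqrt(3)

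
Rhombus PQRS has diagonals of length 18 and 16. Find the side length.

The diagonals of a rhombus bisect each other at right angles.
Half-diagonals: 18/2 = 9 and 16/2 = 8
side = sqrt(9^2 + 8^2)
side = sqrt(81 + 64)
side = sqrt(145)

sqrt(145)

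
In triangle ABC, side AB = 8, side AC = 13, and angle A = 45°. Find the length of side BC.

When two sides and the included angle are known, the law of cosines gives the third side.
c^2 = a^2 + b^2 - 2ab cos(C) generalizes the Pythagorean theorem to non-right triangles.
Here: BC^2 = 64 + 169 - 208*(sqrt(2)/2) = 233 - 104*sqrt(2)
BC = sqrt(233 - 104*sqrt(2))

sqrt(233 - 104*sqrt(2))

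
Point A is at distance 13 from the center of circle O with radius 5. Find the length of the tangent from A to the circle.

tangent = √(d² - r²) = √(13² - 5²) = √(169 - 25) = √144 = 12

12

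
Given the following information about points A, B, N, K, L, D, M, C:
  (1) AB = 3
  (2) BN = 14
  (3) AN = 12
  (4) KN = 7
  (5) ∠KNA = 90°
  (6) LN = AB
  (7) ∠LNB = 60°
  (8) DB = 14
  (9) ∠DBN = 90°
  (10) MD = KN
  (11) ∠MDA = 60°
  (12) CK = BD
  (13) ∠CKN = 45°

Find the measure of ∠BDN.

Step 1: By the law of cosines on triangle DBN: DN² = 14² + 14² − 2·14·14·cos(90°) = 392, so DN = 14·√2.
Step 2: By the inverse law of cosines on triangle BDN: cos(∠BDN) = (14² + (14·√2)² − 14²) / (2·14·14·√2) = 392/554.37 = 0.7071, so ∠BDN = 45°.

Therefore, the measure of angle ∠BDN = 45°.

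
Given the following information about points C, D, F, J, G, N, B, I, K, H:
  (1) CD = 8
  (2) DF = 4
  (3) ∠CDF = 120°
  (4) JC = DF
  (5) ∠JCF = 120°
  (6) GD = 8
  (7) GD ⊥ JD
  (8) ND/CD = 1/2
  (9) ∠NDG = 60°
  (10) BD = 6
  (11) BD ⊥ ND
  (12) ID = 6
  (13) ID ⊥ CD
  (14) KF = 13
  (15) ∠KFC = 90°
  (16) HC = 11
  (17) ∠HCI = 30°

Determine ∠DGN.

From the given relations: ND = 1/2·CD = 1/2·8 = 4.
Step 1: By the law of cosines on triangle GDN: GN² = 8² + 4² − 2·8·4·cos(60°) = 48, so GN = 4·√3.
Step 2: By the inverse law of cosines on triangle DGN: cos(∠DGN) = (8² + (4·√3)² − 4²) / (2·8·4·√3) = 96/110.85 = 0.866, so ∠DGN = 30°.

Therefore, the measure of angle ∠DGN = 30°.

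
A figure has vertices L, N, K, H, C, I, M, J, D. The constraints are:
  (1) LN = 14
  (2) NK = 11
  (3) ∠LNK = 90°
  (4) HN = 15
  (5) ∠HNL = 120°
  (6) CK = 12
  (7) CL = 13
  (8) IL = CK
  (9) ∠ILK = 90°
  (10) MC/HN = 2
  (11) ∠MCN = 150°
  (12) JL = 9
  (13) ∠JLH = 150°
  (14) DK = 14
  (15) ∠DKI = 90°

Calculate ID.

From the given relations: IL = CK = 12.
Step 1: By the law of cosines on triangle LNK: LK² = 14² + 11² − 2·14·11·cos(90°) = 317, so LK ≈ 17.8.
Step 2: By the law of cosines on triangle ILK: IK² = 12² + 17.8² − 2·12·17.8·cos(90°) = 461, so IK ≈ 21.47.
Step 3: By the law of cosines on triangle IKD: ID² = 21.47² + 14² − 2·21.47·14·cos(90°) = 657, so ID = 3·√73.

Therefore, the length of ID = 3·√73.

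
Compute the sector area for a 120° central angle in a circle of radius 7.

The full circle has area πr² = π(7)² = 49*pi.
The sector covers 120° out of 360°, a fraction of 1/3.
Sector area = 49*pi × 1/3 = 49*pi/3.

49*pi/3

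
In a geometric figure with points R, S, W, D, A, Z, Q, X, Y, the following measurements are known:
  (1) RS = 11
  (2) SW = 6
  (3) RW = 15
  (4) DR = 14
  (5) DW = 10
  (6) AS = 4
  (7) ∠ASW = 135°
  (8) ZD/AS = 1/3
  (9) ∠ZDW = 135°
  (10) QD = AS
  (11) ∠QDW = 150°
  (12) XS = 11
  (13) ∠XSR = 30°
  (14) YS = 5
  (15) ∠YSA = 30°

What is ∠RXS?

Step 1: By the law of cosines on triangle XSR: XR² = 11² + 11² − 2·11·11·cos(30°) = 32.42, so XR ≈ 5.69.
Step 2: By the inverse law of cosines on triangle RXS: cos(∠RXS) = (5.69² + 11² − 11²) / (2·5.69·11) = 32.42/125.27 = 0.2588, so ∠RXS = 75°.

Therefore, the measure of angle ∠RXS = 75°.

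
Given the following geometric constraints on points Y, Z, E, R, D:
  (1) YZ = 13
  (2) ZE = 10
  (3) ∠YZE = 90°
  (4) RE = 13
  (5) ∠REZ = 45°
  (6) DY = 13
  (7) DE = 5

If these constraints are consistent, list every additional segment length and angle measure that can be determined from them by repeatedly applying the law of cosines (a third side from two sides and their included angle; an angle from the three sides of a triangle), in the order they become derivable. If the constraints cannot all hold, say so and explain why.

The constraints are consistent. Derivable facts, in order:
After 1 step:
- YE ≈ 16.4
- ZR ≈ 9.23
After 2 steps:
- ∠DEY = 40.35°
- ∠DYE = 14.42°
- ∠EDY = 125.23°
- ∠ERZ = 50.02°
- ∠EYZ = 37.57°
- ∠EZR = 84.98°
- ∠YEZ = 52.43°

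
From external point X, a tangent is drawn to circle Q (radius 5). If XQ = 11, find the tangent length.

The tangent, radius, and line from the external point to the center form a right triangle.
The right angle is where the tangent meets the radius.
By the Pythagorean theorem: tangent² + 5² = 11²
tangent² = 121 - 25 = 96
tangent = 4*sqrt(6)

4*sqrt(6)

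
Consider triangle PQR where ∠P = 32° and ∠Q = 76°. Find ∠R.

By the triangle angle sum property, the three interior angles of any triangle add up to 180°.
We know angle P = 32° and angle Q = 76°, so their sum is 108°.
Therefore angle R = 180° - 108° = 72°.

72 degrees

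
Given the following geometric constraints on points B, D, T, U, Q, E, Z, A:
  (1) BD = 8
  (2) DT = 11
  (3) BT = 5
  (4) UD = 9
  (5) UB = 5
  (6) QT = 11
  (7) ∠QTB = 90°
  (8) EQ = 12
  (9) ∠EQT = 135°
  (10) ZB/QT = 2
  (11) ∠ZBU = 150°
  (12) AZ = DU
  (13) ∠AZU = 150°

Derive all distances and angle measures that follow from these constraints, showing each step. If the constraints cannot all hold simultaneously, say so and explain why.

The constraints are consistent.

From the given relations:
  ZB = 2·QT = 2·11 = 22
  AZ = DU = 9

Step 1: From BT = 5, TQ = 11, and ∠BTQ = 90°, by the law of cosines:
  BQ² = BT² + TQ² - 2·BT·TQ·cos(90°) = 25 + 121 - 0 = 146
  BQ = √146

Step 2: From TQ = 11, QE = 12, and ∠TQE = 135°, by the law of cosines:
  TE² = TQ² + QE² - 2·TQ·QE·cos(135°) = 121 + 144 + 186.7 = 451.7
  TE ≈ 21.25

Step 3: From UB = 5, BZ = 22, and ∠UBZ = 150°, by the law of cosines:
  UZ² = UB² + BZ² - 2·UB·BZ·cos(150°) = 25 + 484 + 190.5 = 699.5
  UZ ≈ 26.45

Step 4: From BD = 8, BT = 5, DT = 11, by the inverse law of cosines:
  cos(∠DBT) = (BD² + BT² - DT²) / (2·BD·BT)
  ∠DBT = 113.58°

Step 5: From BD = 8, BU = 5, DU = 9, by the inverse law of cosines:
  cos(∠DBU) = (BD² + BU² - DU²) / (2·BD·BU)
  ∠DBU = 84.26°

Step 6: From DB = 8, DT = 11, BT = 5, by the inverse law of cosines:
  cos(∠BDT) = (DB² + DT² - BT²) / (2·DB·DT)
  ∠BDT = 24.62°

Step 7: From DB = 8, DU = 9, BU = 5, by the inverse law of cosines:
  cos(∠BDU) = (DB² + DU² - BU²) / (2·DB·DU)
  ∠BDU = 33.56°

Step 8: From TB = 5, TD = 11, BD = 8, by the inverse law of cosines:
  cos(∠BTD) = (TB² + TD² - BD²) / (2·TB·TD)
  ∠BTD = 41.8°

Step 9: From UB = 5, UD = 9, BD = 8, by the inverse law of cosines:
  cos(∠BUD) = (UB² + UD² - BD²) / (2·UB·UD)
  ∠BUD = 62.18°

Step 10: From UZ = 26.45, ZA = 9, and ∠UZA = 150°, by the law of cosines:
  UA² = UZ² + ZA² - 2·UZ·ZA·cos(150°) = 699.5 + 81 + 412.3 = 1193
  UA ≈ 34.54

Step 11: From BQ = √146, BT = 5, QT = 11, by the inverse law of cosines:
  cos(∠QBT) = (BQ² + BT² - QT²) / (2·BQ·BT)
  ∠QBT = 65.56°

Step 12: From TE = 21.25, TQ = 11, EQ = 12, by the inverse law of cosines:
  cos(∠ETQ) = (TE² + TQ² - EQ²) / (2·TE·TQ)
  ∠ETQ = 23.53°

Step 13: From UB = 5, UZ = 26.45, BZ = 22, by the inverse law of cosines:
  cos(∠BUZ) = (UB² + UZ² - BZ²) / (2·UB·UZ)
  ∠BUZ = 24.58°

Step 14: From QB = √146, QT = 11, BT = 5, by the inverse law of cosines:
  cos(∠BQT) = (QB² + QT² - BT²) / (2·QB·QT)
  ∠BQT = 24.44°

Step 15: From EQ = 12, ET = 21.25, QT = 11, by the inverse law of cosines:
  cos(∠QET) = (EQ² + ET² - QT²) / (2·EQ·ET)
  ∠QET = 21.47°

Step 16: From ZB = 22, ZU = 26.45, BU = 5, by the inverse law of cosines:
  cos(∠BZU) = (ZB² + ZU² - BU²) / (2·ZB·ZU)
  ∠BZU = 5.42°

Step 17: From UA = 34.54, UZ = 26.45, AZ = 9, by the inverse law of cosines:
  cos(∠AUZ) = (UA² + UZ² - AZ²) / (2·UA·UZ)
  ∠AUZ = 7.49°

Step 18: From AU = 34.54, AZ = 9, UZ = 26.45, by the inverse law of cosines:
  cos(∠UAZ) = (AU² + AZ² - UZ²) / (2·AU·AZ)
  ∠UAZ = 22.51°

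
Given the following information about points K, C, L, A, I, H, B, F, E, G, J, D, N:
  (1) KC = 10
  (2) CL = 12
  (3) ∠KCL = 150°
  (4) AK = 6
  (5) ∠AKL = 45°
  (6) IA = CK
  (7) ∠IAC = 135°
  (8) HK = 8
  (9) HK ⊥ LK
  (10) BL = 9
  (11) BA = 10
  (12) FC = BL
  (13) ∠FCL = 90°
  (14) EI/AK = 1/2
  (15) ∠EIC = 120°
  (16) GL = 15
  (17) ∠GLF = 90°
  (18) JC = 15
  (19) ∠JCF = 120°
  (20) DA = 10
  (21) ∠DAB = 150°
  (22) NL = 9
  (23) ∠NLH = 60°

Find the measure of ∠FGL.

From the given relations: FC = BL = 9.
Step 1: By the law of cosines on triangle LCF: LF² = 12² + 9² − 2·12·9·cos(90°) = 225, so LF = 15.
Step 2: By the law of cosines on triangle GLF: GF² = 15² + 15² − 2·15·15·cos(90°) = 450, so GF = 15·√2.
Step 3: By the inverse law of cosines on triangle FGL: cos(∠FGL) = ((15·√2)² + 15² − 15²) / (2·15·√2·15) = 450/636.4 = 0.7071, so ∠FGL = 45°.

Therefore, the measure of angle ∠FGL = 45°.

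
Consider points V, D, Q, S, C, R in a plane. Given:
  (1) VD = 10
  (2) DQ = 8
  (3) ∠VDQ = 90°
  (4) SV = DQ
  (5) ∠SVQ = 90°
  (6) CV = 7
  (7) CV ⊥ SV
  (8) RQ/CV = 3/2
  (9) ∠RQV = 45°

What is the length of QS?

From the given relations: SV = DQ = 8.
Step 1: By the law of cosines on triangle VDQ: VQ² = 10² + 8² − 2·10·8·cos(90°) = 164, so VQ = 2·√41.
Step 2: By the law of cosines on triangle QVS: QS² = (2·√41)² + 8² − 2·2·√41·8·cos(90°) = 228, so QS = 2·√57.

Therefore, the length of QS = 2·√57.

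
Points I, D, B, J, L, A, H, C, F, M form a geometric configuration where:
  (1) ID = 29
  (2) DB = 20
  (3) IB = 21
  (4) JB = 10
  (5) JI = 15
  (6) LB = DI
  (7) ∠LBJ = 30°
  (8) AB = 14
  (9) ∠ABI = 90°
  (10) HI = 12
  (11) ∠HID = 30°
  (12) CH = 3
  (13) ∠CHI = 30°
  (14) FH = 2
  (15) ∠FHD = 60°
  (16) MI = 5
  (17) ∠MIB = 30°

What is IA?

Step 1: By the law of cosines on triangle IBA: IA² = 21² + 14² − 2·21·14·cos(90°) = 637, so IA = 7·√13.

Therefore, the length of IA = 7·√13.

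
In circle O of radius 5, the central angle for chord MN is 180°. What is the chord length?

Chord length = 2r sin(θ/2)
= 2 × 5 × sin(180°/2)
= 2 × 5 × sin(90°)
= 10

10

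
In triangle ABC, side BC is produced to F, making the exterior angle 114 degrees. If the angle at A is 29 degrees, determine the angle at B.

angle B = 114 - 29 = 85 degrees (exterior angle theorem).

85 degrees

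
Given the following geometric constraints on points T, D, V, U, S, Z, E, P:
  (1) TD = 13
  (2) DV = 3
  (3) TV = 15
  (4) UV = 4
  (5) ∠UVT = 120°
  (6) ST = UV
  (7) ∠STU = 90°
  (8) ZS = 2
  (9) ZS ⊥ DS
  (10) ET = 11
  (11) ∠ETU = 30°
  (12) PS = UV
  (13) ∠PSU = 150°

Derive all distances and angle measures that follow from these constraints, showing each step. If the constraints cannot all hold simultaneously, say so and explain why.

The constraints are consistent.

From the given relations:
  ST = UV = 4
  PS = UV = 4

Step 1: From TV = 15, VU = 4, and ∠TVU = 120°, by the law of cosines:
  TU² = TV² + VU² - 2·TV·VU·cos(120°) = 225 + 16 + 60 = 301
  TU ≈ 17.35

Step 2: From TD = 13, TV = 15, DV = 3, by the inverse law of cosines:
  cos(∠DTV) = (TD² + TV² - DV²) / (2·TD·TV)
  ∠DTV = 9.18°

Step 3: From DT = 13, DV = 3, TV = 15, by the inverse law of cosines:
  cos(∠TDV) = (DT² + DV² - TV²) / (2·DT·DV)
  ∠TDV = 127.05°

Step 4: From VD = 3, VT = 15, DT = 13, by the inverse law of cosines:
  cos(∠DVT) = (VD² + VT² - DT²) / (2·VD·VT)
  ∠DVT = 43.76°

Step 5: From UT = 17.35, TS = 4, and ∠UTS = 90°, by the law of cosines:
  US² = UT² + TS² - 2·UT·TS·cos(90°) = 301 + 16 - 0 = 317
  US ≈ 17.8

Step 6: From UT = 17.35, TE = 11, and ∠UTE = 30°, by the law of cosines:
  UE² = UT² + TE² - 2·UT·TE·cos(30°) = 301 + 121 - 330.5 = 91.45
  UE ≈ 9.56

Step 7: From TU = 17.35, TV = 15, UV = 4, by the inverse law of cosines:
  cos(∠UTV) = (TU² + TV² - UV²) / (2·TU·TV)
  ∠UTV = 11.52°

Step 8: From UT = 17.35, UV = 4, TV = 15, by the inverse law of cosines:
  cos(∠TUV) = (UT² + UV² - TV²) / (2·UT·UV)
  ∠TUV = 48.48°

Step 9: From US = 17.8, SP = 4, and ∠USP = 150°, by the law of cosines:
  UP² = US² + SP² - 2·US·SP·cos(150°) = 317 + 16 + 123.4 = 456.4
  UP ≈ 21.36

Step 10: From UE = 9.56, UT = 17.35, ET = 11, by the inverse law of cosines:
  cos(∠EUT) = (UE² + UT² - ET²) / (2·UE·UT)
  ∠EUT = 35.11°

Step 11: From US = 17.8, UT = 17.35, ST = 4, by the inverse law of cosines:
  cos(∠SUT) = (US² + UT² - ST²) / (2·US·UT)
  ∠SUT = 12.98°

Step 12: From ST = 4, SU = 17.8, TU = 17.35, by the inverse law of cosines:
  cos(∠TSU) = (ST² + SU² - TU²) / (2·ST·SU)
  ∠TSU = 77.02°

Step 13: From ET = 11, EU = 9.56, TU = 17.35, by the inverse law of cosines:
  cos(∠TEU) = (ET² + EU² - TU²) / (2·ET·EU)
  ∠TEU = 114.89°

Step 14: From UP = 21.36, US = 17.8, PS = 4, by the inverse law of cosines:
  cos(∠PUS) = (UP² + US² - PS²) / (2·UP·US)
  ∠PUS = 5.37°

Step 15: From PS = 4, PU = 21.36, SU = 17.8, by the inverse law of cosines:
  cos(∠SPU) = (PS² + PU² - SU²) / (2·PS·PU)
  ∠SPU = 24.63°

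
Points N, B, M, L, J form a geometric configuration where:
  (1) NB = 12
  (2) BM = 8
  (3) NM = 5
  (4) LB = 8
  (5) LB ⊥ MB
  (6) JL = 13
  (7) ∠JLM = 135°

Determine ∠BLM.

Step 1: By the law of cosines on triangle LBM: LM² = 8² + 8² − 2·8·8·cos(90°) = 128, so LM = 8·√2.
Step 2: By the inverse law of cosines on triangle BLM: cos(∠BLM) = (8² + (8·√2)² − 8²) / (2·8·8·√2) = 128/181.02 = 0.7071, so ∠BLM = 45°.

Therefore, the measure of angle ∠BLM = 45°.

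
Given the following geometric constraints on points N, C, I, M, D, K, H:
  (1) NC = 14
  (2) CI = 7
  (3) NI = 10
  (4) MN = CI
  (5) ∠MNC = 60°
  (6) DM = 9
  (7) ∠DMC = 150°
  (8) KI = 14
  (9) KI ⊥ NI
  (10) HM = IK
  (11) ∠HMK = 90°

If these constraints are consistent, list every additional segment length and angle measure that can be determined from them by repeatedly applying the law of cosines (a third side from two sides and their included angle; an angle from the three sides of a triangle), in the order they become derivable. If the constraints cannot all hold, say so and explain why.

The constraints are consistent. Derivable facts, in order:
After 1 step:
- CM = 7·√3
- NK = 2·√74
- ∠CIN = 109.62°
- ∠CNI = 28.1°
- ∠ICN = 42.29°
After 2 steps:
- CD ≈ 20.42
- ∠CMN = 90°
- ∠IKN = 35.54°
- ∠INK = 54.46°
- ∠MCN = 30°
After 3 steps:
- ∠CDM = 17.27°
- ∠DCM = 12.73°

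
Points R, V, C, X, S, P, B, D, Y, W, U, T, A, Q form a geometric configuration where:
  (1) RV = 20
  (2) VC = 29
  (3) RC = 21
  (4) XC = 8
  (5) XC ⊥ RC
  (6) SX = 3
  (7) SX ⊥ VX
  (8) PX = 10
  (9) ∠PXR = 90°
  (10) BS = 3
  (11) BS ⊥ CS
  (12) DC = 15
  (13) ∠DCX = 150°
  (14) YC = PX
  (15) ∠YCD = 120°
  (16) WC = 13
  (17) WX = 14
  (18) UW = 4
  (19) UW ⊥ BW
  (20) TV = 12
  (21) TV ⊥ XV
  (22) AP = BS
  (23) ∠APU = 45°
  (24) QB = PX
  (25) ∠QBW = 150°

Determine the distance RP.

Step 1: By the law of cosines on triangle XCR: XR² = 8² + 21² − 2·8·21·cos(90°) = 505, so XR ≈ 22.47.
Step 2: By the law of cosines on triangle RXP: RP² = 22.47² + 10² − 2·22.47·10·cos(90°) = 605, so RP = 11·√5.

Therefore, the length of RP = 11·√5.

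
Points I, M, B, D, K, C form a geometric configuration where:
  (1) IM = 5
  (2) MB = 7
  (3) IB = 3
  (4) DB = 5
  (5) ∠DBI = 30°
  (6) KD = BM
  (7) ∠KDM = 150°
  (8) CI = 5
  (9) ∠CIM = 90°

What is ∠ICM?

Step 1: By the law of cosines on triangle CIM: CM² = 5² + 5² − 2·5·5·cos(90°) = 50, so CM = 5·√2.
Step 2: By the inverse law of cosines on triangle ICM: cos(∠ICM) = (5² + (5·√2)² − 5²) / (2·5·5·√2) = 50/70.71 = 0.7071, so ∠ICM = 45°.

Therefore, the measure of angle ∠ICM = 45°.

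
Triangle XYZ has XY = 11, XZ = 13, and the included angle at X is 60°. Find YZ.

By the law of cosines: YZ^2 = XY^2 + XZ^2 - 2*XY*XZ*cos(X)
YZ^2 = 11^2 + 13^2 - 2*11*13*cos(60°)
YZ^2 = 121 + 169 - 286*(1/2)
YZ^2 = 147
YZ = 7*sqrt(3)

7*sqrt(3)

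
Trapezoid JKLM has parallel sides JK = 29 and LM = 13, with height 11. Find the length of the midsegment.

The midsegment of a trapezoid = (base1 + base2) / 2
midsegment = (29 + 13) / 2
midsegment = 42 / 2
midsegment = 21

21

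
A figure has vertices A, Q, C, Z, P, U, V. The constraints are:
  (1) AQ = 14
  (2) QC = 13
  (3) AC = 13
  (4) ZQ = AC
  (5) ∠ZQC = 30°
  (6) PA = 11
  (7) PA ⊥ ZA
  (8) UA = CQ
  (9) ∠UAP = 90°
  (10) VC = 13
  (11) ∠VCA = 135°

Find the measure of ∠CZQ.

From the given relations: ZQ = AC = 13.
Step 1: By the law of cosines on triangle ZQC: ZC² = 13² + 13² − 2·13·13·cos(30°) = 45.28, so ZC ≈ 6.73.
Step 2: By the inverse law of cosines on triangle CZQ: cos(∠CZQ) = (6.73² + 13² − 13²) / (2·6.73·13) = 45.28/174.96 = 0.2588, so ∠CZQ = 75°.

Therefore, the measure of angle ∠CZQ = 75°.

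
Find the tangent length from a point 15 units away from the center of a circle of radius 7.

The tangent, radius, and line from the external point to the center form a right triangle.
The right angle is where the tangent meets the radius.
By the Pythagorean theorem: tangent² + 7² = 15²
tangent² = 225 - 49 = 176
tangent = 4*sqrt(11)

4*sqrt(11)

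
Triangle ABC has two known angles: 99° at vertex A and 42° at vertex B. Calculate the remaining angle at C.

By the triangle angle sum property, the three interior angles of any triangle add up to 180°.
We know angle A = 99° and angle B = 42°, so their sum is 141°.
Therefore angle C = 180° - 141° = 39°.

39 degrees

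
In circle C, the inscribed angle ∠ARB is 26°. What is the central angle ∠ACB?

By the inscribed angle theorem, the central angle is twice the inscribed angle.
Central angle = 2 × 26° = 52°

52°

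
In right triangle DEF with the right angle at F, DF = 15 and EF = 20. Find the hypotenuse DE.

DE = sqrt(15^2 + 20^2) = sqrt(625) = 25

25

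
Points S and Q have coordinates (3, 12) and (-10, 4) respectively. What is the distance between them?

d = sqrt((-13)^2 + (-8)^2) = sqrt(233)

sqrt(233)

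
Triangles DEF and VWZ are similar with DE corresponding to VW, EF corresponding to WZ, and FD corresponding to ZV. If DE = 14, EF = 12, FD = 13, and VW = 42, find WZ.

Since the triangles are similar, the ratio of corresponding sides is constant.
Scale factor k = VW / DE = 42 / 14 = 3
WZ = k * EF = 3 * 12 = 36

36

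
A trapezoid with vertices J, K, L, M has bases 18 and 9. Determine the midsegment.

The midsegment of a trapezoid = (base1 + base2) / 2
midsegment = (18 + 9) / 2
midsegment = 27 / 2
midsegment = 27/2

27/2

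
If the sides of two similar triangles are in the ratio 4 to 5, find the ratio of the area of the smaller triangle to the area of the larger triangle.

Area scales with the square of linear dimensions. If every length is multiplied by 4/5, then the area is multiplied by (4/5)^2 = 16/25.
The area ratio is 16:25.

16:25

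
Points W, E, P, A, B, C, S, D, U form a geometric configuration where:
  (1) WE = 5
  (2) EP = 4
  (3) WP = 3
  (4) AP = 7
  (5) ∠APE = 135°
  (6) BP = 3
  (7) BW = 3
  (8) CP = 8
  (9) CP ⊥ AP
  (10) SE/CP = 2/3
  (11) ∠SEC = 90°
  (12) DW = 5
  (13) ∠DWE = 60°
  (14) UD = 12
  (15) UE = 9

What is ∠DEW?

Step 1: By the law of cosines on triangle EWD: ED² = 5² + 5² − 2·5·5·cos(60°) = 25, so ED = 5.
Step 2: By the inverse law of cosines on triangle DEW: cos(∠DEW) = (5² + 5² − 5²) / (2·5·5) = 25/50 = 0.5, so ∠DEW = 60°.

Therefore, the measure of angle ∠DEW = 60°.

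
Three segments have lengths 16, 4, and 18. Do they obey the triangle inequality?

Sort the sides: 4, 16, 18.
It suffices to check that the sum of the two smallest exceeds the largest:
4 + 16 = 20 > 18. ✓
Yes, a valid triangle can be formed.

Yes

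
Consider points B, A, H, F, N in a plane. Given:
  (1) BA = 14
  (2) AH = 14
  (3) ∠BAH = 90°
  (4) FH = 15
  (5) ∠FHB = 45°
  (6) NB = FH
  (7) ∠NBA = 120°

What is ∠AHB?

Step 1: By the law of cosines on triangle HAB: HB² = 14² + 14² − 2·14·14·cos(90°) = 392, so HB = 14·√2.
Step 2: By the inverse law of cosines on triangle AHB: cos(∠AHB) = (14² + (14·√2)² − 14²) / (2·14·14·√2) = 392/554.37 = 0.7071, so ∠AHB = 45°.

Therefore, the measure of angle ∠AHB = 45°.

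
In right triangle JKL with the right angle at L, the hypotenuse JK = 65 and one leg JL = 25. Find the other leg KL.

By the Pythagorean theorem: KL^2 = JK^2 - JL^2
KL^2 = 65^2 - 25^2 = 4225 - 625 = 3600
KL = sqrt(3600) = 60

60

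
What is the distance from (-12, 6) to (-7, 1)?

d = sqrt((-7 - -12)^2 + (1 - 6)^2)
d = sqrt(5^2 + -5^2)
d = sqrt(25 + 25)
d = sqrt(50) = 5*sqrt(2)

5*sqrt(2)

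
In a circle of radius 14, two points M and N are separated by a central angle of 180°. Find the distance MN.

Chord = 2(14) sin(90°) = 28

28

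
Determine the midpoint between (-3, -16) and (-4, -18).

M = ((x₁ + x₂)/2, (y₁ + y₂)/2)
= ((-3 + -4)/2, (-16 + -18)/2)
= (-7/2, -34/2) = (-7/2, -17)

(-7/2, -17)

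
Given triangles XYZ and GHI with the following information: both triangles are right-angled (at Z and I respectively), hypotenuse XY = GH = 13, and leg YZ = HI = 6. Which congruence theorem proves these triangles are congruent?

The given information matches HL: The hypotenuse and one leg of two right triangles are equal (Hypotenuse-Leg).

HL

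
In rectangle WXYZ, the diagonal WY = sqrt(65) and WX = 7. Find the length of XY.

b = sqrt(d^2 - a^2) = sqrt(65 - 49) = sqrt(16) = 4

4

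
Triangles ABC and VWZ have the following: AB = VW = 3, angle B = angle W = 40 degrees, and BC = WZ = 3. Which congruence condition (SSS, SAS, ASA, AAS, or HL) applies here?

The given information provides:
AB = VW = 3, angle B = angle W = 40 degrees, and BC = WZ = 3
This matches the SAS congruence theorem.
Two pairs of corresponding sides and the included angle are equal (Side-Angle-Side).

SAS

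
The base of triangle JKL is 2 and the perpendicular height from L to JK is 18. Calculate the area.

Area = (1/2) * base * height
Area = (1/2) * 2 * 18
Area = 18

18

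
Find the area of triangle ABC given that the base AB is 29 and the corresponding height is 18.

Area = (1/2)(29)(18) = 261

261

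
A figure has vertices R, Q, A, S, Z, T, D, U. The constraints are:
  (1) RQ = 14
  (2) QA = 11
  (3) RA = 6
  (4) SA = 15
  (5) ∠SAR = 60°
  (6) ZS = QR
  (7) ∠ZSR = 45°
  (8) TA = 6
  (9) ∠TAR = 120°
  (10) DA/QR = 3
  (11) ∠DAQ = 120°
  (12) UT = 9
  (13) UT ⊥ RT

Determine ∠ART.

Step 1: By the law of cosines on triangle RAT: RT² = 6² + 6² − 2·6·6·cos(120°) = 108, so RT = 6·√3.
Step 2: By the inverse law of cosines on triangle ART: cos(∠ART) = (6² + (6·√3)² − 6²) / (2·6·6·√3) = 108/124.71 = 0.866, so ∠ART = 30°.

Therefore, the measure of angle ∠ART = 30°.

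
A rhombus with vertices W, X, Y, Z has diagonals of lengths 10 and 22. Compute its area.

Area of a rhombus = (d1 * d2) / 2
Area = (10 * 22) / 2
Area = 220 / 2
Area = 110

110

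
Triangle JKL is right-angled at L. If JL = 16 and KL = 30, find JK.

In a right triangle, the square of the hypotenuse equals the sum of the squares of the two legs.
The legs are 16 and 30, so the hypotenuse = sqrt(256 + 900) = sqrt(1156) = 34.

34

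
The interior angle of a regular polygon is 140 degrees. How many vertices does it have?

The exterior angle is the supplement of the interior angle: 180 - 140 = 40 degrees.
Since the exterior angles of any convex polygon sum to 360 degrees, the number of sides is 360 / 40 = 9.

9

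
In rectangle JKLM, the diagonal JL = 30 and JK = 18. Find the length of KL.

Using the Pythagorean theorem: d^2 = a^2 + b^2
b^2 = d^2 - a^2
b^2 = 900 - 324
b^2 = 576
b = sqrt(576) = 24

24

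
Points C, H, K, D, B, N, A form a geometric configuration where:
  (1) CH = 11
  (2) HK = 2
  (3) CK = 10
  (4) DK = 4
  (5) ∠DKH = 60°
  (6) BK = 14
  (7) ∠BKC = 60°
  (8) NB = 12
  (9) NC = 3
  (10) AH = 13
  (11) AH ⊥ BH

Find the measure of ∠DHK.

Step 1: By the law of cosines on triangle HKD: HD² = 2² + 4² − 2·2·4·cos(60°) = 12, so HD = 2·√3.
Step 2: By the inverse law of cosines on triangle DHK: cos(∠DHK) = ((2·√3)² + 2² − 4²) / (2·2·√3·2) = 0/13.86 = 0, so ∠DHK = 90°.

Therefore, the measure of angle ∠DHK = 90°.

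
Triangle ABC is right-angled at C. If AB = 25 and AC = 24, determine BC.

By the Pythagorean theorem: BC^2 = AB^2 - AC^2
BC^2 = 25^2 - 24^2 = 625 - 576 = 49
BC = sqrt(49) = 7

7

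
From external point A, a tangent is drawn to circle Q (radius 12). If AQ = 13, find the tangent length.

Let T be the point of tangency. Then QT ⊥ AT (radius ⊥ tangent).
In right triangle QTA: QA² = QT² + AT²
13² = 12² + AT²
AT² = 25, AT = 5

5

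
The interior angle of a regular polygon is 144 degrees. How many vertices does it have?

Each interior angle of a regular n-gon is (n - 2) * 180 / n.
Setting this equal to 144:
(n - 2) * 180 / n = 144
Each exterior angle = 180 - 144 = 36 degrees.
Since exterior angles sum to 360: n = 360 / 36 = 10.

10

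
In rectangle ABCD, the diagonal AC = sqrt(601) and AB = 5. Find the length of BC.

Using the Pythagorean theorem: d^2 = a^2 + b^2
b^2 = d^2 - a^2
b^2 = 601 - 25
b^2 = 576
b = sqrt(576) = 24

24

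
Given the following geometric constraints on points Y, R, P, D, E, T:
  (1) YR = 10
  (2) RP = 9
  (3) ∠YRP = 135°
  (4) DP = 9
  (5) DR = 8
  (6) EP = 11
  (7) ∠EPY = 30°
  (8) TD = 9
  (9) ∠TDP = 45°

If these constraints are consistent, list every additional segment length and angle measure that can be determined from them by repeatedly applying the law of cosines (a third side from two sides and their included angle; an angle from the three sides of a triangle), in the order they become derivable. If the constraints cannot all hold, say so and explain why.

The constraints are consistent. Derivable facts, in order:
After 1 step:
- PT ≈ 6.89
- YP ≈ 17.56
- ∠DPR = 52.78°
- ∠DRP = 63.61°
- ∠PDR = 63.61°
After 2 steps:
- YE ≈ 9.73
- ∠DPT = 67.5°
- ∠DTP = 67.5°
- ∠PYR = 21.25°
- ∠RPY = 23.75°
After 3 steps:
- ∠EYP = 34.4°
- ∠PEY = 115.6°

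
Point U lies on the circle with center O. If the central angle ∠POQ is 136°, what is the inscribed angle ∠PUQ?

By the inscribed angle theorem, the inscribed angle is half the central angle.
Inscribed angle = 136° / 2 = 68°

68°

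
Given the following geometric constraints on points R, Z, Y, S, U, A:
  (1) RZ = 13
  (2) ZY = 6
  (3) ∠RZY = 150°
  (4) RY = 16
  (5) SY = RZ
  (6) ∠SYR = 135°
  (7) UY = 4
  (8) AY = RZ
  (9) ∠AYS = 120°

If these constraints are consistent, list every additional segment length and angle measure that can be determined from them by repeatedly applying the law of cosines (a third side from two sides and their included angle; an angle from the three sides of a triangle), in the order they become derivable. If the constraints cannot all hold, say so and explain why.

These constraints are not satisfiable: (1), (2) and (3) already determine RY: by the law of cosines RY² = 13² + 6² − 2·13·6·cos(150°) = 340.1, so RY ≈ 18.44, which contradicts (4) RY = 16. No planar figure meets all of them, so nothing further can be derived.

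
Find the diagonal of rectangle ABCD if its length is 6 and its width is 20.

A rectangle's diagonal splits it into two right triangles, with the diagonal as the hypotenuse.
By the Pythagorean theorem, d^2 = 6^2 + 20^2 = 436.
Therefore d = sqrt(436) = 2*sqrt(109).

2*sqrt(109)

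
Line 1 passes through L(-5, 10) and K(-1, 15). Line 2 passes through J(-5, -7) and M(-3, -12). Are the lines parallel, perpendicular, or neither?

Slope of line 1: m1 = (15 - 10)/(-1 - -5) = 5/4 = 5/4
Slope of line 2: m2 = (-12 - -7)/(-3 - -5) = -5/2 = -5/2
m1 != m2 (5/4 != -5/2), so not parallel.
m1 * m2 = (5/4) * (-5/2) = -25/8 != -1, so not perpendicular.
The lines are neither parallel nor perpendicular.

Neither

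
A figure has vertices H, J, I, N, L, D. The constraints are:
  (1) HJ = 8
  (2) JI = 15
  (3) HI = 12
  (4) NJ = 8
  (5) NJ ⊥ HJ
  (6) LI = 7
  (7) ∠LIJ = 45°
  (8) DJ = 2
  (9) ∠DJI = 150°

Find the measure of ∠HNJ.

Step 1: By the law of cosines on triangle NJH: NH² = 8² + 8² − 2·8·8·cos(90°) = 128, so NH = 8·√2.
Step 2: By the inverse law of cosines on triangle HNJ: cos(∠HNJ) = ((8·√2)² + 8² − 8²) / (2·8·√2·8) = 128/181.02 = 0.7071, so ∠HNJ = 45°.

Therefore, the measure of angle ∠HNJ = 45°.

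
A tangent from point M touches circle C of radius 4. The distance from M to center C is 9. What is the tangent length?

Let T be the point of tangency. Then CT ⊥ MT (radius ⊥ tangent).
In right triangle CTM: CM² = CT² + MT²
9² = 4² + MT²
MT² = 65, MT = sqrt(65)

sqrt(65)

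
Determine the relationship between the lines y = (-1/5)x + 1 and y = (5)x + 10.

Slope of line 1: m1 = -1/5
Slope of line 2: m2 = 5
m1 * m2 = (-1/5) * (5) = -1 = -1, so the lines are perpendicular.

Perpendicular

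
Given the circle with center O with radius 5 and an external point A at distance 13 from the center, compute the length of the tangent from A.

Let T be the point of tangency. Then OT ⊥ AT (radius ⊥ tangent).
In right triangle OTA: OA² = OT² + AT²
13² = 5² + AT²
AT² = 144, AT = 12

12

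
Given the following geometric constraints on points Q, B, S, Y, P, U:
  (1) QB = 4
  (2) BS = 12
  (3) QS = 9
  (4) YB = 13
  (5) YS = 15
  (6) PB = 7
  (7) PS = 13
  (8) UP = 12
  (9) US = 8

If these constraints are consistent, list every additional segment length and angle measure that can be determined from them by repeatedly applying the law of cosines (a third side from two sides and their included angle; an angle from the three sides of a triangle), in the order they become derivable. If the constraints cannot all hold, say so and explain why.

The constraints are consistent. Derivable facts, in order:
After 1 step:
- ∠BPS = 66.01°
- ∠BQS = 130.75°
- ∠BSP = 32.2°
- ∠BSQ = 14.63°
- ∠BSY = 56.25°
- ∠BYS = 50.13°
- ∠PBS = 81.79°
- ∠PSU = 64.67°
- ∠PUS = 78.28°
- ∠QBS = 34.62°
- ∠SBY = 73.62°
- ∠SPU = 37.05°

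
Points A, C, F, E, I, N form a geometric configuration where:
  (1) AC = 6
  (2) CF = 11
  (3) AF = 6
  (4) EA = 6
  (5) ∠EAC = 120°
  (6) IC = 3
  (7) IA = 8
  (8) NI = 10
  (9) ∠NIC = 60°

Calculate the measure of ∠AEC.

Step 1: By the law of cosines on triangle EAC: EC² = 6² + 6² − 2·6·6·cos(120°) = 108, so EC = 6·√3.
Step 2: By the inverse law of cosines on triangle AEC: cos(∠AEC) = (6² + (6·√3)² − 6²) / (2·6·6·√3) = 108/124.71 = 0.866, so ∠AEC = 30°.

Therefore, the measure of angle ∠AEC = 30°.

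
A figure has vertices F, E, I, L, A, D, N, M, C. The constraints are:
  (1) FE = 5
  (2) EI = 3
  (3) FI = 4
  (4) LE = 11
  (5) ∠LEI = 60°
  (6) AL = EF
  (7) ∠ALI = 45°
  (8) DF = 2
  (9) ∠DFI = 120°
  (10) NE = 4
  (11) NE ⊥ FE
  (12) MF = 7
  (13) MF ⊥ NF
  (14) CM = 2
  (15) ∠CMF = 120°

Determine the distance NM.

Step 1: By the law of cosines on triangle FEN: FN² = 5² + 4² − 2·5·4·cos(90°) = 41, so FN = √41.
Step 2: By the law of cosines on triangle NFM: NM² = √41² + 7² − 2·√41·7·cos(90°) = 90, so NM = 3·√10.

Therefore, the length of NM = 3·√10.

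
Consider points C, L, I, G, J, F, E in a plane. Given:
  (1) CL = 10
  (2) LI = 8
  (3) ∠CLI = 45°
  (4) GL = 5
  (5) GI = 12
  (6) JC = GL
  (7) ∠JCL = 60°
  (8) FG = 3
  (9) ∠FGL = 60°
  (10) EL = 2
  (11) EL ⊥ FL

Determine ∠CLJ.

From the given relations: JC = GL = 5.
Step 1: By the law of cosines on triangle LCJ: LJ² = 10² + 5² − 2·10·5·cos(60°) = 75, so LJ = 5·√3.
Step 2: By the inverse law of cosines on triangle CLJ: cos(∠CLJ) = (10² + (5·√3)² − 5²) / (2·10·5·√3) = 150/173.21 = 0.866, so ∠CLJ = 30°.

Therefore, the measure of angle ∠CLJ = 30°.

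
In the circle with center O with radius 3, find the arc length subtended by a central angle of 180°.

Arc length = 2π(3)(1/2) = 3*pi

3*pi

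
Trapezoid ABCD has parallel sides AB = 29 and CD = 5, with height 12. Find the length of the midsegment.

The midsegment (median) of a trapezoid connects the midpoints of the non-parallel sides.
Its length is the average of the two bases: (29 + 5) / 2 = 17.

17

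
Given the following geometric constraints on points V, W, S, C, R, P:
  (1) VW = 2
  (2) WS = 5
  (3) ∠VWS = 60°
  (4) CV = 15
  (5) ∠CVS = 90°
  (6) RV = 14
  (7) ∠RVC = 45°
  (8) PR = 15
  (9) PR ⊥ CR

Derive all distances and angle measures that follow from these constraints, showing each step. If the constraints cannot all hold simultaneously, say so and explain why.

The constraints are consistent.

Step 1: From VW = 2, WS = 5, and ∠VWS = 60°, by the law of cosines:
  VS² = VW² + WS² - 2·VW·WS·cos(60°) = 4 + 25 - 10 = 19
  VS = √19

Step 2: From CV = 15, VR = 14, and ∠CVR = 45°, by the law of cosines:
  CR² = CV² + VR² - 2·CV·VR·cos(45°) = 225 + 196 - 297 = 124
  CR ≈ 11.14

Step 3: From SV = √19, VC = 15, and ∠SVC = 90°, by the law of cosines:
  SC² = SV² + VC² - 2·SV·VC·cos(90°) = 19 + 225 - 0 = 244
  SC = 2·√61

Step 4: From CR = 11.14, RP = 15, and ∠CRP = 90°, by the law of cosines:
  CP² = CR² + RP² - 2·CR·RP·cos(90°) = 124 + 225 - 0 = 349
  CP ≈ 18.68

Step 5: From VS = √19, VW = 2, SW = 5, by the inverse law of cosines:
  cos(∠SVW) = (VS² + VW² - SW²) / (2·VS·VW)
  ∠SVW = 96.59°

Step 6: From SV = √19, SW = 5, VW = 2, by the inverse law of cosines:
  cos(∠VSW) = (SV² + SW² - VW²) / (2·SV·SW)
  ∠VSW = 23.41°

Step 7: From CR = 11.14, CV = 15, RV = 14, by the inverse law of cosines:
  cos(∠RCV) = (CR² + CV² - RV²) / (2·CR·CV)
  ∠RCV = 62.74°

Step 8: From RC = 11.14, RV = 14, CV = 15, by the inverse law of cosines:
  cos(∠CRV) = (RC² + RV² - CV²) / (2·RC·RV)
  ∠CRV = 72.26°

Step 9: From SC = 2·√61, SV = √19, CV = 15, by the inverse law of cosines:
  cos(∠CSV) = (SC² + SV² - CV²) / (2·SC·SV)
  ∠CSV = 73.8°

Step 10: From CP = 18.68, CR = 11.14, PR = 15, by the inverse law of cosines:
  cos(∠PCR) = (CP² + CR² - PR²) / (2·CP·CR)
  ∠PCR = 53.41°

Step 11: From CS = 2·√61, CV = 15, SV = √19, by the inverse law of cosines:
  cos(∠SCV) = (CS² + CV² - SV²) / (2·CS·CV)
  ∠SCV = 16.2°

Step 12: From PC = 18.68, PR = 15, CR = 11.14, by the inverse law of cosines:
  cos(∠CPR) = (PC² + PR² - CR²) / (2·PC·PR)
  ∠CPR = 36.59°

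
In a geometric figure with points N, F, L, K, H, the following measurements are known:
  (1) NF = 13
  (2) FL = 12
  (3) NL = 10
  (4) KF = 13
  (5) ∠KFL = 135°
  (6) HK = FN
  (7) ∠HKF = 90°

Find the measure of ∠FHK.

From the given relations: HK = FN = 13.
Step 1: By the law of cosines on triangle HKF: HF² = 13² + 13² − 2·13·13·cos(90°) = 338, so HF = 13·√2.
Step 2: By the inverse law of cosines on triangle FHK: cos(∠FHK) = ((13·√2)² + 13² − 13²) / (2·13·√2·13) = 338/478 = 0.7071, so ∠FHK = 45°.

Therefore, the measure of angle ∠FHK = 45°.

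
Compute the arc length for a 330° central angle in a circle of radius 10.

The full circumference is 2πr = 2π(10) = 20*pi.
The arc spans 330° out of 360°, which is a fraction of 11/12.
Arc length = 20*pi × 11/12 = 55*pi/3.

55*pi/3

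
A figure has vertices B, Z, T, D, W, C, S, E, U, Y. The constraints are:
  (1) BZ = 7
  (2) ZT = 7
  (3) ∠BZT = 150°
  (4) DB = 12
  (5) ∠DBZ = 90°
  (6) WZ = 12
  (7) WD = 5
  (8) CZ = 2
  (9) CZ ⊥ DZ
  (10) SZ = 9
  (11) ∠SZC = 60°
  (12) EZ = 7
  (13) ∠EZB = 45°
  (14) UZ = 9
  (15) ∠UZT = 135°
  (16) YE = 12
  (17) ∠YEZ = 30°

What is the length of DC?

Step 1: By the law of cosines on triangle ZBD: ZD² = 7² + 12² − 2·7·12·cos(90°) = 193, so ZD = √193.
Step 2: By the law of cosines on triangle DZC: DC² = √193² + 2² − 2·√193·2·cos(90°) = 197, so DC = √197.

Therefore, the length of DC = √197.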